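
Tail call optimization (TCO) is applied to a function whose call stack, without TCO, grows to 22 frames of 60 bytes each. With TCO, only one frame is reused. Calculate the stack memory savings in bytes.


Without TCO: 22 * 60 = 1320 bytes
With TCO: reuse 1 frame = 60 bytes
Savings = 1320 - 60 = 1260

1260


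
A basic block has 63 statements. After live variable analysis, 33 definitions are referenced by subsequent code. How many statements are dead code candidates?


Dead code = total statements - live definitions
= 63 - 33 = 30

30


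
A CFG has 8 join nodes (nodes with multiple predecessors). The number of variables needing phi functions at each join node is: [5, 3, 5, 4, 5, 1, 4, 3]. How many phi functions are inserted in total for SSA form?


Total phi functions = sum of phi functions at each join node
= 5 + 3 + 5 + 4 + 5 + 1 + 4 + 3 = 30

30


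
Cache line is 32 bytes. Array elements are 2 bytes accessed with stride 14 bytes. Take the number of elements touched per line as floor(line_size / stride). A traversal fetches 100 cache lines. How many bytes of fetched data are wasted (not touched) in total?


Elements per line = floor(32 / 14) = 2
Bytes used per line = 2 * 2 = 4
Wasted per line = 32 - 4 = 28
Total wasted = 28 * 100 = 2800

2800


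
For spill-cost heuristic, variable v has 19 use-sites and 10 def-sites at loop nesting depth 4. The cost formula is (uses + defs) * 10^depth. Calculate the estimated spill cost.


uses + defs = 19 + 10 = 29
10^4 = 10000
Spill cost = 29 * 10000 = 290000

290000


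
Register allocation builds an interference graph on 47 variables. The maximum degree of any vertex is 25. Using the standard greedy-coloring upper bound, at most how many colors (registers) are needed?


Greedy coloring never needs more than (max_degree + 1) colors: when coloring a vertex, at most max_degree neighbors are already colored.
Upper bound = 25 + 1 = 26

26


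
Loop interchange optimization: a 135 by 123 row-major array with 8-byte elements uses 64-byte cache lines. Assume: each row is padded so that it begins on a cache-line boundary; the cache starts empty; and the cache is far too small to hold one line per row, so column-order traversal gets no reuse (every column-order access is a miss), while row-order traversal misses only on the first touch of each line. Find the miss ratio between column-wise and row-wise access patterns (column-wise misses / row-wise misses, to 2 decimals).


Each row occupies 123 * 8 = 984 bytes and starts on a line boundary, so it spans ceil(984 / 64) = 16 cache lines.
Row-major traversal misses (one per line touched): 135 * ceil(123 * 8 / 64) = 2160
Column-major traversal misses (no reuse, every access misses): 135 * 123 = 16605
Ratio = 16605 / 2160 = 7.69

7.69


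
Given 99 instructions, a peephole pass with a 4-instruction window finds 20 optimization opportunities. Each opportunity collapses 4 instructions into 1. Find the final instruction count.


Each match removes 3 instructions.
Total removed = 20 * 3 = 60
Remaining = 99 - 60 = 39

39


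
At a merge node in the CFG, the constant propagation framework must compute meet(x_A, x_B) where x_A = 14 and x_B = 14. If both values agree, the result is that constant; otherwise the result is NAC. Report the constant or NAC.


Meet operation: if both paths give the same constant, result is that constant; if they differ, result is NAC (not-a-constant).
Path A: 14, Path B: 14 -> equal
Result: constant -> 14

14


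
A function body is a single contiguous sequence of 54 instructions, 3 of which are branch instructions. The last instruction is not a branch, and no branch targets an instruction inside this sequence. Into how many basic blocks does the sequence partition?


With no in-sequence branch targets, the leaders are the first instruction plus the instruction after each branch.
Number of basic blocks = branches + 1
= 3 + 1 = 4

4


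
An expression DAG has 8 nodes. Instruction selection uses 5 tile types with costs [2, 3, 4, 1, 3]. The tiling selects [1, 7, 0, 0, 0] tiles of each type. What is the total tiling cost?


Total cost = sum(count_i * cost_i)
= 1*2 + 7*3 + 0*4 + 0*1 + 0*3
= 23

23


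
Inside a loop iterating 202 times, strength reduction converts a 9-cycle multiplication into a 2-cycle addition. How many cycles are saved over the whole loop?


Per-iteration saving = 9 - 2 = 7
Total saved = 202 * 7 = 1414

1414


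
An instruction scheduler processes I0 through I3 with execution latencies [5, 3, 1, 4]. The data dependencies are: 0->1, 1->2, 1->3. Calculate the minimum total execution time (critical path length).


Compute longest path through dependency graph: dist(Ik) = max over predecessors of dist + latency(Ik).
dist(I0) = latency 5 = 5
dist(I1) = dist(I0) + 3 = 5 + 3 = 8
dist(I2) = dist(I1) + 1 = 8 + 1 = 9
dist(I3) = dist(I1) + 4 = 8 + 4 = 12
Critical path = max dist = 12

12


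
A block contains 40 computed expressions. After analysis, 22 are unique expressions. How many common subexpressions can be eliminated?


CSE count = total expressions - unique expressions
= 40 - 22 = 18

18


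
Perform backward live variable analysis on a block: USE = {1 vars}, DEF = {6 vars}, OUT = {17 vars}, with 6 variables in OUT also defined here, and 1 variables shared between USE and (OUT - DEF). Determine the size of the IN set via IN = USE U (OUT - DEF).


OUT - DEF: 17 - 6 = 11
|IN| = |USE| + |OUT - DEF| - |USE ∩ (OUT - DEF)| = 1 + 11 - 1 = 11

11


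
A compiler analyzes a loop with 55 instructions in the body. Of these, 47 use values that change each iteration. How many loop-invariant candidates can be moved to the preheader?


Invariant candidates = total - loop-dependent
= 55 - 47 = 8

8


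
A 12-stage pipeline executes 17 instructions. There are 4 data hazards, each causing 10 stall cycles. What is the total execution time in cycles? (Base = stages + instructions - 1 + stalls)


Base cycles = 12 + 17 - 1 = 28
Total stalls = 4 * 10 = 40
Total = 28 + 40 = 68

68


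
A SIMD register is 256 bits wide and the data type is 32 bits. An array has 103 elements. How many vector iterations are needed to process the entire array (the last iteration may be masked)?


Width = 256 / 32 = 8 elements per vector op
Iterations = ceil(103 / 8) = 13

13


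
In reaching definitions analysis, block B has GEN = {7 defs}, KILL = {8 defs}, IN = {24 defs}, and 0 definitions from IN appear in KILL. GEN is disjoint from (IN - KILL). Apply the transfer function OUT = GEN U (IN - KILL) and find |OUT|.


IN - KILL: 24 - 0 = 24 surviving definitions
OUT = GEN + surviving = 7 + 24 = 31

31


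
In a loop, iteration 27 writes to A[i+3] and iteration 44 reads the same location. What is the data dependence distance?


Distance = read iteration - write iteration
= 44 - 27 = 17

17


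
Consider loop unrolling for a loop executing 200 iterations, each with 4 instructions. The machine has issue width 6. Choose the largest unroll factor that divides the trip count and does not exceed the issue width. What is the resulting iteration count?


Largest divisor of 200 <= 6 is 5
New iterations = 200 / 5 = 40

40


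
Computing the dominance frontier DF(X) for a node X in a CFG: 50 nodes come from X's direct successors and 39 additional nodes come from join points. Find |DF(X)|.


DF(X) = direct successor contributions + join point contributions
= 50 + 39 = 89

89


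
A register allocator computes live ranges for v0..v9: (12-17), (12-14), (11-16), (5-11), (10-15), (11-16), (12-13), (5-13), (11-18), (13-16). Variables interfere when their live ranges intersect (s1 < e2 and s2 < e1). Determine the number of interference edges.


Check all pairs for overlapping intervals.
Two intervals (s1,e1) and (s2,e2) overlap if s1 < e2 and s2 < e1.
v0 (12-17) vs v1..v9: overlaps v1, v2, v4, v5, v6, v7, v8, v9 -> 8
v1 (12-14) vs v2..v9: overlaps v2, v4, v5, v6, v7, v8, v9 -> 7
v2 (11-16) vs v3..v9: overlaps v4, v5, v6, v7, v8, v9 -> 6
v3 (5-11) vs v4..v9: overlaps v4, v7 -> 2
v4 (10-15) vs v5..v9: overlaps v5, v6, v7, v8, v9 -> 5
v5 (11-16) vs v6..v9: overlaps v6, v7, v8, v9 -> 4
v6 (12-13) vs v7..v9: overlaps v7, v8 -> 2
v7 (5-13) vs v8..v9: overlaps v8 -> 1
v8 (11-18) vs v9: overlaps v9 -> 1
Total overlapping pairs = 8 + 7 + 6 + 2 + 5 + 4 + 2 + 1 + 1 = 36

36


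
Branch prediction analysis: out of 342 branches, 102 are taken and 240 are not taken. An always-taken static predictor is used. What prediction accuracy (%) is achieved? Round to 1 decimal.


Predictor: always-taken
Correct predictions = 102
Accuracy = 102 / 342 * 100 = 29.8%

29.8


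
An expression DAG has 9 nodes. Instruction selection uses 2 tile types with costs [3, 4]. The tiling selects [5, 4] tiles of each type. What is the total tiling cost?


Total cost = sum(count_i * cost_i)
= 5*3 + 4*4
= 31

31


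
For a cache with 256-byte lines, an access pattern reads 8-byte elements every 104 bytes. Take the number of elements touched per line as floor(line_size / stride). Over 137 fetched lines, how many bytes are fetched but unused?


Elements per line = floor(256 / 104) = 2
Bytes used per line = 2 * 8 = 16
Wasted per line = 256 - 16 = 240
Total wasted = 240 * 137 = 32880

32880


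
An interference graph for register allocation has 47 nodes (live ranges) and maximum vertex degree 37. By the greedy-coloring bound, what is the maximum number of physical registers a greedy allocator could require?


Greedy coloring never needs more than (max_degree + 1) colors: when coloring a vertex, at most max_degree neighbors are already colored.
Upper bound = 37 + 1 = 38

38


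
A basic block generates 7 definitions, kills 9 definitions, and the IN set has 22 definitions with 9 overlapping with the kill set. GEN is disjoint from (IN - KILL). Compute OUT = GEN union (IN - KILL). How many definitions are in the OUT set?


IN - KILL: 22 - 9 = 13 surviving definitions
OUT = GEN + surviving = 7 + 13 = 20

20


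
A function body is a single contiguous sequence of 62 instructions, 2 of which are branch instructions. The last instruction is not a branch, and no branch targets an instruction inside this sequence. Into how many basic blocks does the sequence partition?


With no in-sequence branch targets, the leaders are the first instruction plus the instruction after each branch.
Number of basic blocks = branches + 1
= 2 + 1 = 3

3


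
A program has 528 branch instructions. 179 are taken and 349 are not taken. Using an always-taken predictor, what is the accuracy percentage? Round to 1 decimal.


Predictor: always-taken
Correct predictions = 179
Accuracy = 179 / 528 * 100 = 33.9%

33.9


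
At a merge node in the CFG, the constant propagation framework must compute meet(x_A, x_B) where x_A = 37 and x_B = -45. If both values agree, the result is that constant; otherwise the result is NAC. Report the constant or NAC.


Meet operation: if both paths give the same constant, result is that constant; if they differ, result is NAC (not-a-constant).
Path A: 37, Path B: -45 -> differ
Result: not-a-constant -> NAC

NAC


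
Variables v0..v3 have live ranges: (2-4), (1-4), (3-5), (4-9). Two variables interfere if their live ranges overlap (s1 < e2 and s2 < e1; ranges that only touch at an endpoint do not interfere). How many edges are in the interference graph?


Check all pairs for overlapping intervals.
Two intervals (s1,e1) and (s2,e2) overlap if s1 < e2 and s2 < e1.
v0 (2-4) vs v1..v3: overlaps v1, v2 -> 2
v1 (1-4) vs v2..v3: overlaps v2 -> 1
v2 (3-5) vs v3: overlaps v3 -> 1
Total overlapping pairs = 2 + 1 + 1 = 4

4


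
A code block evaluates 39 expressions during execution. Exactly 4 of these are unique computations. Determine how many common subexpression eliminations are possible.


CSE count = total expressions - unique expressions
= 39 - 4 = 35

35


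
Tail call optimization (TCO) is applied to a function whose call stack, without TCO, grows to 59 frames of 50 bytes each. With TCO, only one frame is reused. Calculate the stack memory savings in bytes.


Without TCO: 59 * 50 = 2950 bytes
With TCO: reuse 1 frame = 50 bytes
Savings = 2950 - 50 = 2900

2900


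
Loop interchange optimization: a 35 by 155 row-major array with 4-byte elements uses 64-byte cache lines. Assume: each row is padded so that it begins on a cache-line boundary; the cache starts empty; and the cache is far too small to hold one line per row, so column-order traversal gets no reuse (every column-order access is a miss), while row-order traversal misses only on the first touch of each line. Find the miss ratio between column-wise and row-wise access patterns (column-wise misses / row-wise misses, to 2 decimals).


Each row occupies 155 * 4 = 620 bytes and starts on a line boundary, so it spans ceil(620 / 64) = 10 cache lines.
Row-major traversal misses (one per line touched): 35 * ceil(155 * 4 / 64) = 350
Column-major traversal misses (no reuse, every access misses): 35 * 155 = 5425
Ratio = 5425 / 350 = 15.5

15.5


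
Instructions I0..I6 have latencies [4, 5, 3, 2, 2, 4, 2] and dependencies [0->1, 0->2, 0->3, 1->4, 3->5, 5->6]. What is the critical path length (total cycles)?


Compute longest path through dependency graph: dist(Ik) = max over predecessors of dist + latency(Ik).
dist(I0) = latency 4 = 4
dist(I1) = dist(I0) + 5 = 4 + 5 = 9
dist(I2) = dist(I0) + 3 = 4 + 3 = 7
dist(I3) = dist(I0) + 2 = 4 + 2 = 6
dist(I4) = dist(I1) + 2 = 9 + 2 = 11
dist(I5) = dist(I3) + 4 = 6 + 4 = 10
dist(I6) = dist(I5) + 2 = 10 + 2 = 12
Critical path = max dist = 12

12


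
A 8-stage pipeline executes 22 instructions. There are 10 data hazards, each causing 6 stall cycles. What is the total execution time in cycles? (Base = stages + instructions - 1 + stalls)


Base cycles = 8 + 22 - 1 = 29
Total stalls = 10 * 6 = 60
Total = 29 + 60 = 89

89


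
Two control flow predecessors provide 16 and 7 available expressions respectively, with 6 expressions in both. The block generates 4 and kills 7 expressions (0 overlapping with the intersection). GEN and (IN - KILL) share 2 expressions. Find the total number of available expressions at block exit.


IN = intersection of predecessors = 6
IN - KILL = 6 - 0 = 6
|OUT| = |GEN| + |IN - KILL| - |GEN ∩ (IN - KILL)| = 4 + 6 - 2 = 8

8


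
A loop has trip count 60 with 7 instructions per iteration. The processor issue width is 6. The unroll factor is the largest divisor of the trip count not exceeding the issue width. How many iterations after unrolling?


Largest divisor of 60 <= 6 is 6
New iterations = 60 / 6 = 10

10


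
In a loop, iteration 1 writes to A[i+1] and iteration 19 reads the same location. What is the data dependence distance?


Distance = read iteration - write iteration
= 19 - 1 = 18

18


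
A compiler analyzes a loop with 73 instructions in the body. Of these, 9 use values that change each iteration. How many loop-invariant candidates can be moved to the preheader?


Invariant candidates = total - loop-dependent
= 73 - 9 = 64

64


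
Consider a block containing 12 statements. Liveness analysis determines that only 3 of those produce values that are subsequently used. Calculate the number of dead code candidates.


Dead code = total statements - live definitions
= 12 - 3 = 9

9


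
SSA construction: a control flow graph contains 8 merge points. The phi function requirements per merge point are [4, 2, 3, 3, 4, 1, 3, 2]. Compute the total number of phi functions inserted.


Total phi functions = sum of phi functions at each join node
= 4 + 2 + 3 + 3 + 4 + 1 + 3 + 2 = 22

22


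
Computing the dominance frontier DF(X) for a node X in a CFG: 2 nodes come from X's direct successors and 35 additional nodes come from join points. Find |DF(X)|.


DF(X) = direct successor contributions + join point contributions
= 2 + 35 = 37

37


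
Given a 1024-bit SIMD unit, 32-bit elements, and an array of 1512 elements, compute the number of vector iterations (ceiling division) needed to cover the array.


Width = 1024 / 32 = 32 elements per vector op
Iterations = ceil(1512 / 32) = 48

48


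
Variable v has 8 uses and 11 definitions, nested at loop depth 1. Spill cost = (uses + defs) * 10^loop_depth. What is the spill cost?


uses + defs = 8 + 11 = 19
10^1 = 10
Spill cost = 19 * 10 = 190

190


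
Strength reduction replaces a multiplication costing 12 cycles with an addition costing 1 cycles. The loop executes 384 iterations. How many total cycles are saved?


Per-iteration saving = 12 - 1 = 11
Total saved = 384 * 11 = 4224

4224


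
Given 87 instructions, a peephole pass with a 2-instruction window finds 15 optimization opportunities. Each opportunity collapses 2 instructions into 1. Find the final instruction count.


Each match removes 1 instructions.
Total removed = 15 * 1 = 15
Remaining = 87 - 15 = 72

72


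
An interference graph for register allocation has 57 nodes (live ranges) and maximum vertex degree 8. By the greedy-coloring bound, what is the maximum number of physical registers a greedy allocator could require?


Greedy coloring never needs more than (max_degree + 1) colors: when coloring a vertex, at most max_degree neighbors are already colored.
Upper bound = 8 + 1 = 9

9


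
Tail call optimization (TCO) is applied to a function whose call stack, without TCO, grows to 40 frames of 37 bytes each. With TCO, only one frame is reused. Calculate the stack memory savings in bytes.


Without TCO: 40 * 37 = 1480 bytes
With TCO: reuse 1 frame = 37 bytes
Savings = 1480 - 37 = 1443

1443


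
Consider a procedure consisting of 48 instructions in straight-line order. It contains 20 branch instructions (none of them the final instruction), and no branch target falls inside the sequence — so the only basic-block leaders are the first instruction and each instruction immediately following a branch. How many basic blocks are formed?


With no in-sequence branch targets, the leaders are the first instruction plus the instruction after each branch.
Number of basic blocks = branches + 1
= 20 + 1 = 21

21


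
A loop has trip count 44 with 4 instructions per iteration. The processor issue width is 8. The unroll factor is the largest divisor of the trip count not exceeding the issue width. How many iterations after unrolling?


Largest divisor of 44 <= 8 is 4
New iterations = 44 / 4 = 11

11


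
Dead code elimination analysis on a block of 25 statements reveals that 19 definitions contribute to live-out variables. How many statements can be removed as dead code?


Dead code = total statements - live definitions
= 25 - 19 = 6

6


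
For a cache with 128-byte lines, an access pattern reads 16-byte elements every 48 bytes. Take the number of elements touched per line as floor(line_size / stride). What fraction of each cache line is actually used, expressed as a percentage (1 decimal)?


Elements per cache line = floor(128 / 48) = 2
Bytes used = 2 * 16 = 32
Utilization = 32 / 128 * 100 = 25.0%

25.0


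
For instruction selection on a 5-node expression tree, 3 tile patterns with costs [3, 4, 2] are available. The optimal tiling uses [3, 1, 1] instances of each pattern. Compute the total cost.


Total cost = sum(count_i * cost_i)
= 3*3 + 1*4 + 1*2
= 15

15


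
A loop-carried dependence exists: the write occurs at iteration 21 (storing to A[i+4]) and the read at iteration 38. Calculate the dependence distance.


Distance = read iteration - write iteration
= 38 - 21 = 17

17


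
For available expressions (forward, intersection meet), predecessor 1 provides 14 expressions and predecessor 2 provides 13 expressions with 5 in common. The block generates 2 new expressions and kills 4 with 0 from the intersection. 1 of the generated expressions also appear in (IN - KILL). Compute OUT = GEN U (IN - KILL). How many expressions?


IN = intersection of predecessors = 5
IN - KILL = 5 - 0 = 5
|OUT| = |GEN| + |IN - KILL| - |GEN ∩ (IN - KILL)| = 2 + 5 - 1 = 6

6


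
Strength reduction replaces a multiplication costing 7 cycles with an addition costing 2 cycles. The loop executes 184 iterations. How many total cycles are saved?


Per-iteration saving = 7 - 2 = 5
Total saved = 184 * 5 = 920

920


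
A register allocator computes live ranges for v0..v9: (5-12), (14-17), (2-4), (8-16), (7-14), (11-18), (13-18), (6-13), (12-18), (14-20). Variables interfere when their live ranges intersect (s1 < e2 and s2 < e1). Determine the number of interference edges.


Check all pairs for overlapping intervals.
Two intervals (s1,e1) and (s2,e2) overlap if s1 < e2 and s2 < e1.
v0 (5-12) vs v1..v9: overlaps v3, v4, v5, v7 -> 4
v1 (14-17) vs v2..v9: overlaps v3, v5, v6, v8, v9 -> 5
v2 (2-4) vs v3..v9: overlaps none -> 0
v3 (8-16) vs v4..v9: overlaps v4, v5, v6, v7, v8, v9 -> 6
v4 (7-14) vs v5..v9: overlaps v5, v6, v7, v8 -> 4
v5 (11-18) vs v6..v9: overlaps v6, v7, v8, v9 -> 4
v6 (13-18) vs v7..v9: overlaps v8, v9 -> 2
v7 (6-13) vs v8..v9: overlaps v8 -> 1
v8 (12-18) vs v9: overlaps v9 -> 1
Total overlapping pairs = 4 + 5 + 0 + 6 + 4 + 4 + 2 + 1 + 1 = 27

27


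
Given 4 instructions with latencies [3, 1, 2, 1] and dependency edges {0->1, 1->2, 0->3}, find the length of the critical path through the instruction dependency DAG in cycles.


Compute longest path through dependency graph: dist(Ik) = max over predecessors of dist + latency(Ik).
dist(I0) = latency 3 = 3
dist(I1) = dist(I0) + 1 = 3 + 1 = 4
dist(I2) = dist(I1) + 2 = 4 + 2 = 6
dist(I3) = dist(I0) + 1 = 3 + 1 = 4
Critical path = max dist = 6

6


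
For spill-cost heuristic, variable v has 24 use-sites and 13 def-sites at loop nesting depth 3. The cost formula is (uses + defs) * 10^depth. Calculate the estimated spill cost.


uses + defs = 24 + 13 = 37
10^3 = 1000
Spill cost = 37 * 1000 = 37000

37000


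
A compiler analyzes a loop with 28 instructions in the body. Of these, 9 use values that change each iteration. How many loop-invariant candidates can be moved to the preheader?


Invariant candidates = total - loop-dependent
= 28 - 9 = 19

19


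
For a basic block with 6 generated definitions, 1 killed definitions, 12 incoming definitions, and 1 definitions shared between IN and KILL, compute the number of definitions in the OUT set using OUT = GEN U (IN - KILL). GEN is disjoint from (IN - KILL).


IN - KILL: 12 - 1 = 11 surviving definitions
OUT = GEN + surviving = 6 + 11 = 17

17


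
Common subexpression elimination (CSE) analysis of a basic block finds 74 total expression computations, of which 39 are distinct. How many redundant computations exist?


CSE count = total expressions - unique expressions
= 74 - 39 = 35

35


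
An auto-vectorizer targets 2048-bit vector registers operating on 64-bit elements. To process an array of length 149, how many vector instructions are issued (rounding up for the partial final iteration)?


Width = 2048 / 64 = 32 elements per vector op
Iterations = ceil(149 / 32) = 5

5


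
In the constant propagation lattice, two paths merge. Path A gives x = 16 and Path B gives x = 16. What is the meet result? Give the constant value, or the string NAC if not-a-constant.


Meet operation: if both paths give the same constant, result is that constant; if they differ, result is NAC (not-a-constant).
Path A: 16, Path B: 16 -> equal
Result: constant -> 16

16


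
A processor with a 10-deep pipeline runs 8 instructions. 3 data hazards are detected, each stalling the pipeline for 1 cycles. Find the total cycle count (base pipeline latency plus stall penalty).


Base cycles = 10 + 8 - 1 = 17
Total stalls = 3 * 1 = 3
Total = 17 + 3 = 20

20


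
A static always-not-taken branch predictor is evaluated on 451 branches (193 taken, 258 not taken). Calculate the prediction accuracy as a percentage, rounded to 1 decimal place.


Predictor: always-not-taken
Correct predictions = 258
Accuracy = 258 / 451 * 100 = 57.2%

57.2


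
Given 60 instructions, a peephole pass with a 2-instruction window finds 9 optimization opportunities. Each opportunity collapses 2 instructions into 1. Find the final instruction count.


Each match removes 1 instructions.
Total removed = 9 * 1 = 9
Remaining = 60 - 9 = 51

51


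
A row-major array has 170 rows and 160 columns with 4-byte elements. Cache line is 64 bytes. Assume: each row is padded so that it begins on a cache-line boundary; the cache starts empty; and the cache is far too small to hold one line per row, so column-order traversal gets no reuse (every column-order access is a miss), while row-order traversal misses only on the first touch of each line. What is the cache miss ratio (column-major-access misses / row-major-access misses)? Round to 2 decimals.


Each row occupies 160 * 4 = 640 bytes and starts on a line boundary, so it spans ceil(640 / 64) = 10 cache lines.
Row-major traversal misses (one per line touched): 170 * ceil(160 * 4 / 64) = 1700
Column-major traversal misses (no reuse, every access misses): 170 * 160 = 27200
Ratio = 27200 / 1700 = 16.0

16.0


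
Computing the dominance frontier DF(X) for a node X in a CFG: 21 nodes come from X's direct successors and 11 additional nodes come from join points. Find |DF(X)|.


DF(X) = direct successor contributions + join point contributions
= 21 + 11 = 32

32


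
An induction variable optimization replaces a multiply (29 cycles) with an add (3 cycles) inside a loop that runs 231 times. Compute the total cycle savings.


Per-iteration saving = 29 - 3 = 26
Total saved = 231 * 26 = 6006

6006


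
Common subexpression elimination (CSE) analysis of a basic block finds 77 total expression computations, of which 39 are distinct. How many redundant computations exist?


CSE count = total expressions - unique expressions
= 77 - 39 = 38

38


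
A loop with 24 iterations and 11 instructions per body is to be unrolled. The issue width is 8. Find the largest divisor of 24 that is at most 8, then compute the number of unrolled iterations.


Largest divisor of 24 <= 8 is 8
New iterations = 24 / 8 = 3

3


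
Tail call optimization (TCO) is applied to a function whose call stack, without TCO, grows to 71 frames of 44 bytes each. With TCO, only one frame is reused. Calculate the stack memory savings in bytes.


Without TCO: 71 * 44 = 3124 bytes
With TCO: reuse 1 frame = 44 bytes
Savings = 3124 - 44 = 3080

3080


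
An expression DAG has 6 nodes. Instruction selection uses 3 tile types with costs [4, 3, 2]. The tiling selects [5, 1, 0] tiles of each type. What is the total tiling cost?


Total cost = sum(count_i * cost_i)
= 5*4 + 1*3 + 0*2
= 23

23


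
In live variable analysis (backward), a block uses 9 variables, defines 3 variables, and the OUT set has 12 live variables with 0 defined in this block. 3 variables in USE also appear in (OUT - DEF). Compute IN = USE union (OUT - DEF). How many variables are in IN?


OUT - DEF: 12 - 0 = 12
|IN| = |USE| + |OUT - DEF| - |USE ∩ (OUT - DEF)| = 9 + 12 - 3 = 18

18


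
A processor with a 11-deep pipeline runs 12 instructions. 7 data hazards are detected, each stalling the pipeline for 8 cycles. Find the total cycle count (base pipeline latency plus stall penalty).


Base cycles = 11 + 12 - 1 = 22
Total stalls = 7 * 8 = 56
Total = 22 + 56 = 78

78


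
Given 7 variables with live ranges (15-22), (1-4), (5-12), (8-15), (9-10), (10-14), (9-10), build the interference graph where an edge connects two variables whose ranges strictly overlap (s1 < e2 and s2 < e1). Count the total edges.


Check all pairs for overlapping intervals.
Two intervals (s1,e1) and (s2,e2) overlap if s1 < e2 and s2 < e1.
v0 (15-22) vs v1..v6: overlaps none -> 0
v1 (1-4) vs v2..v6: overlaps none -> 0
v2 (5-12) vs v3..v6: overlaps v3, v4, v5, v6 -> 4
v3 (8-15) vs v4..v6: overlaps v4, v5, v6 -> 3
v4 (9-10) vs v5..v6: overlaps v6 -> 1
v5 (10-14) vs v6: overlaps none -> 0
Total overlapping pairs = 0 + 0 + 4 + 3 + 1 + 0 = 8

8


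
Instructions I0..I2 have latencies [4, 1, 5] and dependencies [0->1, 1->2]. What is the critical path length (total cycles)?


Compute longest path through dependency graph: dist(Ik) = max over predecessors of dist + latency(Ik).
dist(I0) = latency 4 = 4
dist(I1) = dist(I0) + 1 = 4 + 1 = 5
dist(I2) = dist(I1) + 5 = 5 + 5 = 10
Critical path = max dist = 10

10


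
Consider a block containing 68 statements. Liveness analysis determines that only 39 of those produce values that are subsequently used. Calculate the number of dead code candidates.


Dead code = total statements - live definitions
= 68 - 39 = 29

29


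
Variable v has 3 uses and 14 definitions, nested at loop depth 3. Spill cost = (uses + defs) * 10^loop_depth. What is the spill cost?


uses + defs = 3 + 14 = 17
10^3 = 1000
Spill cost = 17 * 1000 = 17000

17000


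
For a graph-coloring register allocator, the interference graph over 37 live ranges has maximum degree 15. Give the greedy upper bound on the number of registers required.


Greedy coloring never needs more than (max_degree + 1) colors: when coloring a vertex, at most max_degree neighbors are already colored.
Upper bound = 15 + 1 = 16

16


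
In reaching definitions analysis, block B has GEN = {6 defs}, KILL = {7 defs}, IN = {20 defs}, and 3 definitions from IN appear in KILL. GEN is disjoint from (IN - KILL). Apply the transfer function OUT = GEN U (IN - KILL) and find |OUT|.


IN - KILL: 20 - 3 = 17 surviving definitions
OUT = GEN + surviving = 6 + 17 = 23

23


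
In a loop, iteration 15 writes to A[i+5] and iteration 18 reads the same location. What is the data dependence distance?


Distance = read iteration - write iteration
= 18 - 15 = 3

3


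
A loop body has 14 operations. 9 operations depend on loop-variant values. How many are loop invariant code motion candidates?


Invariant candidates = total - loop-dependent
= 14 - 9 = 5

5


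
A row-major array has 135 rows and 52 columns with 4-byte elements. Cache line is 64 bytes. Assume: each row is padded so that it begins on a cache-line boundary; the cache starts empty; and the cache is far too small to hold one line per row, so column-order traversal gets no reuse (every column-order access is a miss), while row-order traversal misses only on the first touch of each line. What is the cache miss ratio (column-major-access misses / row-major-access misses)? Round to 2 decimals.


Each row occupies 52 * 4 = 208 bytes and starts on a line boundary, so it spans ceil(208 / 64) = 4 cache lines.
Row-major traversal misses (one per line touched): 135 * ceil(52 * 4 / 64) = 540
Column-major traversal misses (no reuse, every access misses): 135 * 52 = 7020
Ratio = 7020 / 540 = 13.0

13.0


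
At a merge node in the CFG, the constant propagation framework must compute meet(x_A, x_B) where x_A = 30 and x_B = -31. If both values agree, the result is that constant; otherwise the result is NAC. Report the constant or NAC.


Meet operation: if both paths give the same constant, result is that constant; if they differ, result is NAC (not-a-constant).
Path A: 30, Path B: -31 -> differ
Result: not-a-constant -> NAC

NAC


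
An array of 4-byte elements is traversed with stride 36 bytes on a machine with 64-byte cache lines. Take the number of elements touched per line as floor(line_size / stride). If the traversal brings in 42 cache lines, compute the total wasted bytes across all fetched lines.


Elements per line = floor(64 / 36) = 1
Bytes used per line = 1 * 4 = 4
Wasted per line = 64 - 4 = 60
Total wasted = 60 * 42 = 2520

2520


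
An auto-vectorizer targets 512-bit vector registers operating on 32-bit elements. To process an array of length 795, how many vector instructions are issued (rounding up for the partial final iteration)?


Width = 512 / 32 = 16 elements per vector op
Iterations = ceil(795 / 16) = 50

50


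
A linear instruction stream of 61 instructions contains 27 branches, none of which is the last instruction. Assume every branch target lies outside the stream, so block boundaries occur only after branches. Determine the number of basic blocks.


With no in-sequence branch targets, the leaders are the first instruction plus the instruction after each branch.
Number of basic blocks = branches + 1
= 27 + 1 = 28

28


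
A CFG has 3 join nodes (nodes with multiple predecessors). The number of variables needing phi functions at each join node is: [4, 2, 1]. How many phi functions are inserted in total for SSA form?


Total phi functions = sum of phi functions at each join node
= 4 + 2 + 1 = 7

7


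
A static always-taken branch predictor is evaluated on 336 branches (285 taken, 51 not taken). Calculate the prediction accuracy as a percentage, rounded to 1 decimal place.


Predictor: always-taken
Correct predictions = 285
Accuracy = 285 / 336 * 100 = 84.8%

84.8


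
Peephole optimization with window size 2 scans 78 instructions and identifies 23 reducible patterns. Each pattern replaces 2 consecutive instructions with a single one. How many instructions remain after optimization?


Each match removes 1 instructions.
Total removed = 23 * 1 = 23
Remaining = 78 - 23 = 55

55


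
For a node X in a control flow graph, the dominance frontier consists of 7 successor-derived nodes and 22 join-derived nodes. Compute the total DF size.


DF(X) = direct successor contributions + join point contributions
= 7 + 22 = 29

29


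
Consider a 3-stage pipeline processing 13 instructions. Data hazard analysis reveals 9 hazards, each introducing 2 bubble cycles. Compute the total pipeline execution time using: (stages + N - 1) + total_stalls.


Base cycles = 3 + 13 - 1 = 15
Total stalls = 9 * 2 = 18
Total = 15 + 18 = 33

33


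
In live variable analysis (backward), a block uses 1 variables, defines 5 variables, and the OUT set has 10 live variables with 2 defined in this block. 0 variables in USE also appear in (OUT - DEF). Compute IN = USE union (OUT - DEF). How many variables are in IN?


OUT - DEF: 10 - 2 = 8
|IN| = |USE| + |OUT - DEF| - |USE ∩ (OUT - DEF)| = 1 + 8 - 0 = 9

9


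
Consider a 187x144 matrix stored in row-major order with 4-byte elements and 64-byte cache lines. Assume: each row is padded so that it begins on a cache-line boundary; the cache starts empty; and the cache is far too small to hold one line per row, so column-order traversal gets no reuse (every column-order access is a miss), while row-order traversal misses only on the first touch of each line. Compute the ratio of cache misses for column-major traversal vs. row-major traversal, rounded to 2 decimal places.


Each row occupies 144 * 4 = 576 bytes and starts on a line boundary, so it spans ceil(576 / 64) = 9 cache lines.
Row-major traversal misses (one per line touched): 187 * ceil(144 * 4 / 64) = 1683
Column-major traversal misses (no reuse, every access misses): 187 * 144 = 26928
Ratio = 26928 / 1683 = 16.0

16.0


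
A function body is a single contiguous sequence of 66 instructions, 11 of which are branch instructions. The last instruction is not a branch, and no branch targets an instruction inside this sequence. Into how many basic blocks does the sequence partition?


With no in-sequence branch targets, the leaders are the first instruction plus the instruction after each branch.
Number of basic blocks = branches + 1
= 11 + 1 = 12

12


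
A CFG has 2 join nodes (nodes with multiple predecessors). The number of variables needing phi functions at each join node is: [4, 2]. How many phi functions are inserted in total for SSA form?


Total phi functions = sum of phi functions at each join node
= 4 + 2 = 6

6


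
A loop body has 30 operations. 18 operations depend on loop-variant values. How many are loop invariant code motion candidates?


Invariant candidates = total - loop-dependent
= 30 - 18 = 12

12


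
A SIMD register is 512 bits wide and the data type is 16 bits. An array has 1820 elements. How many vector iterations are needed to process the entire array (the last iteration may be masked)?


Width = 512 / 16 = 32 elements per vector op
Iterations = ceil(1820 / 32) = 57

57


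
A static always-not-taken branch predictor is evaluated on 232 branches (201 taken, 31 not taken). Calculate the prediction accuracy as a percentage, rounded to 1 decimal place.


Predictor: always-not-taken
Correct predictions = 31
Accuracy = 31 / 232 * 100 = 13.4%

13.4


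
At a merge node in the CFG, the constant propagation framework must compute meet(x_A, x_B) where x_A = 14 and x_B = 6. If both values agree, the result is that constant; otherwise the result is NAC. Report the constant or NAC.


Meet operation: if both paths give the same constant, result is that constant; if they differ, result is NAC (not-a-constant).
Path A: 14, Path B: 6 -> differ
Result: not-a-constant -> NAC

NAC


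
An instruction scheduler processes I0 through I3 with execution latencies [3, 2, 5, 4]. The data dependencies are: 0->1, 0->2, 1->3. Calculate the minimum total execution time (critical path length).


Compute longest path through dependency graph: dist(Ik) = max over predecessors of dist + latency(Ik).
dist(I0) = latency 3 = 3
dist(I1) = dist(I0) + 2 = 3 + 2 = 5
dist(I2) = dist(I0) + 5 = 3 + 5 = 8
dist(I3) = dist(I1) + 4 = 5 + 4 = 9
Critical path = max dist = 9

9


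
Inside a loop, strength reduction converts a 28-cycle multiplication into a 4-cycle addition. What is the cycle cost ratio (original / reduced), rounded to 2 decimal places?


Ratio = mult_cost / add_cost = 28 / 4 = 7.0

7.0


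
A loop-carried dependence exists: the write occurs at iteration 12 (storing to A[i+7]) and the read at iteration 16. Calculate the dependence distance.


Distance = read iteration - write iteration
= 16 - 12 = 4

4


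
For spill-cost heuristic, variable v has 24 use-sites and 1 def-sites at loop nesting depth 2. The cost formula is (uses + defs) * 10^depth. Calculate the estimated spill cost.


uses + defs = 24 + 1 = 25
10^2 = 100
Spill cost = 25 * 100 = 2500

2500


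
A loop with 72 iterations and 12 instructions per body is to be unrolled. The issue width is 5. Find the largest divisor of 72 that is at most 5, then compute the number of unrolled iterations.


Largest divisor of 72 <= 5 is 4
New iterations = 72 / 4 = 18

18


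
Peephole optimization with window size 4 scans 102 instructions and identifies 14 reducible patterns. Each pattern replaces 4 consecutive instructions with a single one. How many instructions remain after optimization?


Each match removes 3 instructions.
Total removed = 14 * 3 = 42
Remaining = 102 - 42 = 60

60


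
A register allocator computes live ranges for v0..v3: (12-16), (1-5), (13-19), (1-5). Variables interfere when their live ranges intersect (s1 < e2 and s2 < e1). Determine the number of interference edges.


Check all pairs for overlapping intervals.
Two intervals (s1,e1) and (s2,e2) overlap if s1 < e2 and s2 < e1.
v0 (12-16) vs v1..v3: overlaps v2 -> 1
v1 (1-5) vs v2..v3: overlaps v3 -> 1
v2 (13-19) vs v3: overlaps none -> 0
Total overlapping pairs = 1 + 1 + 0 = 2

2


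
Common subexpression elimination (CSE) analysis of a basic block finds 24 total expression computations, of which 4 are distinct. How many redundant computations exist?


CSE count = total expressions - unique expressions
= 24 - 4 = 20

20


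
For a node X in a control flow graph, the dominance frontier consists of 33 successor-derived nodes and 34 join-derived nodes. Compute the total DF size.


DF(X) = direct successor contributions + join point contributions
= 33 + 34 = 67

67


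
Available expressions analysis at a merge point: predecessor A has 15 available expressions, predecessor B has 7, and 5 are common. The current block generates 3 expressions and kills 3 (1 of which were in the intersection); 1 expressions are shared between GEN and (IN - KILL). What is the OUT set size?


IN = intersection of predecessors = 5
IN - KILL = 5 - 1 = 4
|OUT| = |GEN| + |IN - KILL| - |GEN ∩ (IN - KILL)| = 3 + 4 - 1 = 6

6
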